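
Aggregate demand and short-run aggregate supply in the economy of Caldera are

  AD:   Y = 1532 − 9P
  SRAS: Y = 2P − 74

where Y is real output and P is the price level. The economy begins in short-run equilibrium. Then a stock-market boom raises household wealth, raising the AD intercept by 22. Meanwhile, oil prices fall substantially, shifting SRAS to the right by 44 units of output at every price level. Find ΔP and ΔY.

After both shocks: AD is Y = 1554 − 9P and SRAS is Y = 2P − 30.
Setting them equal: 1584 = 11P, so P = 144.
Y = 1554 − 9·144 = 258.
Initially P = 146, Y = 218, so ΔP = -2 and ΔY = +40.

ΔP = -2, ΔY = +40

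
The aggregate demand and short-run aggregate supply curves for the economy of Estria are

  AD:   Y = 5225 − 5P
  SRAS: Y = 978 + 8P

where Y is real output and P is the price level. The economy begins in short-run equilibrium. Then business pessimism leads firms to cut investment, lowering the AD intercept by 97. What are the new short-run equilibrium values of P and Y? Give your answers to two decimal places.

P = 319.23, Y = 3531.85

This is a negative demand shock: AD shifts left.
New AD: Y = 5128 − 5P.
Set AD = SRAS: 5128 − 5P = 978 + 8P, so 4150 = 13P and P = 319.23.
Substituting into AD, Y = 3531.85.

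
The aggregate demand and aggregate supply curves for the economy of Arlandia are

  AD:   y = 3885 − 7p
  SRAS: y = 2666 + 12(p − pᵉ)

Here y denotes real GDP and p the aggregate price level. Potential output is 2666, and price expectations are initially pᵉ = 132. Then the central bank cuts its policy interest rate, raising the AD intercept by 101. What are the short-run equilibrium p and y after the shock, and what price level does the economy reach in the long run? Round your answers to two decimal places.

AD shifts right: new AD is y = 3986 − 7p. With pᵉ = 132, SRAS is y = 1082 + 12p.
Short run: 3986 − 7p = 1082 + 12p gives 2904 = 19p, so p = 152.84 and y = 3986 − 7p = 2916.11.
y = 2916.11 is above potential 2666; expectations adjust and SRAS shifts left until y = 2666.
Long run: on the new AD curve, 2666 = 3986 − 7p gives p = 188.57.

Short run: p = 152.84, y = 2916.11. Long run: p = 188.57.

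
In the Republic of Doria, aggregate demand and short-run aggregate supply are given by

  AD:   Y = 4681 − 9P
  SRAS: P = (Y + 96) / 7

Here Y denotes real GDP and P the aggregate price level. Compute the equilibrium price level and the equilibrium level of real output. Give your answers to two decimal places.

P = 298.56, Y = 1993.94

Rearrange SRAS to Y = 7P − 96.
Set AD = SRAS: 4681 − 9P = 7P − 96, so 4777 = 16P and P = 298.56.
Substituting into AD, Y = 4681 − 9P = 1993.94.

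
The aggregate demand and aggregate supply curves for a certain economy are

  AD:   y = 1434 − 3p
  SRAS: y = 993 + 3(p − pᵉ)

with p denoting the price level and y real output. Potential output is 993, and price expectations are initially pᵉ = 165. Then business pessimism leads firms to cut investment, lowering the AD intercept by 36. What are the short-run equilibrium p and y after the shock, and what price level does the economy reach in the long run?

AD shifts left: new AD is y = 1398 − 3p. With pᵉ = 165, SRAS is y = 498 + 3p.
Short run: 1398 − 3p = 498 + 3p gives 900 = 6p, so p = 150 and y = 1398 − 3·150 = 948.
y = 948 is below potential 993; expectations adjust and SRAS shifts right until y = 993.
Long run: on the new AD curve, 993 = 1398 − 3p gives p = 135.

Short run: p = 150, y = 948. Long run: p = 135.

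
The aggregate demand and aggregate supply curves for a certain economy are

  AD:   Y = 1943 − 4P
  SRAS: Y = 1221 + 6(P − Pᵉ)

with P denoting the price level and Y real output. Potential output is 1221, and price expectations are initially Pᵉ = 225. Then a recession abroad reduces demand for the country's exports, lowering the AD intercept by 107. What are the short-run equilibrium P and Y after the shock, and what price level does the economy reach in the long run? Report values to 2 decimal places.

Short run: P = 196.50, Y = 1050.00. Long run: P = 153.75.

AD shifts left: new AD is Y = 1836 − 4P. With Pᵉ = 225, SRAS is Y = 6P − 129.
Short run: 1836 − 4P = 6P − 129 gives 1965 = 10P, so P = 196.50 and Y = 1836 − 4P = 1050.00.
Y = 1050.00 is below potential 1221; expectations adjust and SRAS shifts right until Y = 1221.
Long run: on the new AD curve, 1221 = 1836 − 4P gives P = 153.75.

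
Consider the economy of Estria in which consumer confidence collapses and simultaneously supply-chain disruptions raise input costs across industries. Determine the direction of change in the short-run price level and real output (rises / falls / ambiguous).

The first event is a negative demand shock: AD shifts left, which by itself pushes P down and Y down.
The second is an adverse supply shock: SRAS shifts left, which by itself pushes P up and Y down.
The two shocks push P in opposite directions, so the effect on P is ambiguous. Both shocks push Y down, so Y falls.

Price level: ambiguous; output: falls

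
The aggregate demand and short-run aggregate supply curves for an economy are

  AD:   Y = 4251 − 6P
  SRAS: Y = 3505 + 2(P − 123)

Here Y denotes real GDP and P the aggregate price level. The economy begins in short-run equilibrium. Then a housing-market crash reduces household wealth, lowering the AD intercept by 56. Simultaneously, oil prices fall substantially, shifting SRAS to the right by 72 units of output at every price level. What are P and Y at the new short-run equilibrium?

After both shocks: AD is Y = 4195 − 6P and SRAS is Y = 3331 + 2P.
Setting them equal: 864 = 8P, so P = 108.
Y = 4195 − 6·108 = 3547.

P = 108, Y = 3547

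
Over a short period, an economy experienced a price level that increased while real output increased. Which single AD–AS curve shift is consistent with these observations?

P rose and Y rose. An AD shift moves P and Y in the same direction; an SRAS shift moves them in opposite directions.
Here P and Y moved in the same direction, so the AD curve shifted.
Since Y rose, AD shifted right.

AD shifted right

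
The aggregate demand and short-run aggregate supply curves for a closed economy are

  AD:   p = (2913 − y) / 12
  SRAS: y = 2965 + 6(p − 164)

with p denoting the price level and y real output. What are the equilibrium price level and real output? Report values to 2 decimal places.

p = 51.78, y = 2291.67

Write SRAS as y = 2965 + 6p − 984 = 1981 + 6p.
Rearrange AD to y = 2913 − 12p.
Set AD = SRAS: 2913 − 12p = 1981 + 6p, so 932 = 18p and p = 51.78.
Substituting into AD, y = 2913 − 12p = 2291.67.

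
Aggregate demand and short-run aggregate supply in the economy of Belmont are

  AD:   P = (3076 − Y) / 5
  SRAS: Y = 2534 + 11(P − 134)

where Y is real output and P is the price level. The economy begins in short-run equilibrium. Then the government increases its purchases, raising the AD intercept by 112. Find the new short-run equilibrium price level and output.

P = 133, Y = 2523

This is a positive demand shock: AD shifts right.
New AD: Y = 3188 − 5P.
SRAS can be written Y = 1060 + 11P.
Set AD = SRAS: 3188 − 5P = 1060 + 11P, so 2128 = 16P and P = 133.
Y = 3188 − 5·133 = 2523.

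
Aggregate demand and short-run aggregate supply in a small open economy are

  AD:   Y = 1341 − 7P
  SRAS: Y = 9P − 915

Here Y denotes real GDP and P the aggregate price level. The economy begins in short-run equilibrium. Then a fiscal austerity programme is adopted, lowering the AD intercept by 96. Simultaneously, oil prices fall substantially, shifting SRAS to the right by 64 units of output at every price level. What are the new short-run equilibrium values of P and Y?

P = 131, Y = 328

After both shocks: AD is Y = 1245 − 7P and SRAS is Y = 9P − 851.
Setting them equal: 2096 = 16P, so P = 131.
Y = 1245 − 7·131 = 328.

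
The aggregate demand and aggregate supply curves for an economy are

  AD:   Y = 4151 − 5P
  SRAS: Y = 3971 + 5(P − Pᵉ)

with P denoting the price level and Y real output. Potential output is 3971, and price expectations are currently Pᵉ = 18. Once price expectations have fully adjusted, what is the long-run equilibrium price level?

Long-run P = 36

Short run: with Pᵉ = 18, SRAS is Y = 3881 + 5P. Setting AD = SRAS gives 270 = 10P, so P = 27 and Y = 4151 − 5·27 = 4016.
Output 4016 is above potential 3971, so over time expected prices rise and SRAS shifts left until Y returns to 3971.
Long run: Y = 3971 on the AD curve gives 3971 = 4151 − 5P, so P = 36.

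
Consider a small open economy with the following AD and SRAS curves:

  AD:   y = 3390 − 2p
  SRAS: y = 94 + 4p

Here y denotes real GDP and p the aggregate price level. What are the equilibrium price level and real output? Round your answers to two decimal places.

Set AD = SRAS: 3390 − 2p = 94 + 4p, so 3296 = 6p and p = 549.33.
Substituting into AD, y = 3390 − 2p = 2291.33.

p = 549.33, y = 2291.33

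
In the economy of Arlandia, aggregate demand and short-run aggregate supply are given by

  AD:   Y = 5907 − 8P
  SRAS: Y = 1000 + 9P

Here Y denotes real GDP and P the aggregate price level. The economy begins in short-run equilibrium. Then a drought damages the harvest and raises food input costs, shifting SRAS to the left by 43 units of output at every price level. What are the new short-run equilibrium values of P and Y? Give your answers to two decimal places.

P = 291.18, Y = 3577.59

This is a negative supply shock: SRAS shifts left.
New SRAS: Y = 957 + 9P.
Set AD = SRAS: 5907 − 8P = 957 + 9P, so 4950 = 17P and P = 291.18.
Substituting into AD, Y = 3577.59.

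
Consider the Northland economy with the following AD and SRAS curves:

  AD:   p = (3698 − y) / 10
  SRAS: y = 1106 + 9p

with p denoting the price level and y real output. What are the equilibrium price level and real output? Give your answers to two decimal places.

Rearrange AD to y = 3698 − 10p.
Set AD = SRAS: 3698 − 10p = 1106 + 9p, so 2592 = 19p and p = 136.42.
Substituting into AD, y = 3698 − 10p = 2333.79.

p = 136.42, y = 2333.79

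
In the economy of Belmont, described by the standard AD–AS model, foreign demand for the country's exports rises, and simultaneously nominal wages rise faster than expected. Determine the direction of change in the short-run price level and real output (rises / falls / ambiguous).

The first event is a positive demand shock: AD shifts right, which by itself pushes P up and Y up.
The second is an adverse supply shock: SRAS shifts left, which by itself pushes P up and Y down.
Both shocks push P up, so P rises. The two shocks push Y in opposite directions, so the effect on Y is ambiguous.

Price level: rises; output: ambiguous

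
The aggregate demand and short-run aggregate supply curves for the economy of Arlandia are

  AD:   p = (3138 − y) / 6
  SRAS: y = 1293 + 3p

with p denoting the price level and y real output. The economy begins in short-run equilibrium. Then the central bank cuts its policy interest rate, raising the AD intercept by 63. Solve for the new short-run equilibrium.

This is a positive demand shock: AD shifts right.
New AD: y = 3201 − 6p.
Set AD = SRAS: 3201 − 6p = 1293 + 3p, so 1908 = 9p and p = 212.
y = 3201 − 6·212 = 1929.

p = 212, y = 1929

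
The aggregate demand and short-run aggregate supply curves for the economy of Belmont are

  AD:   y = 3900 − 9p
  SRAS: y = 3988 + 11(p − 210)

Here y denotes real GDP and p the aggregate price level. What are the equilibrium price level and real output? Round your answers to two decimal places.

p = 111.10, y = 2900.10

Write SRAS as y = 3988 + 11p − 2310 = 1678 + 11p.
Set AD = SRAS: 3900 − 9p = 1678 + 11p, so 2222 = 20p and p = 111.10.
Substituting into AD, y = 3900 − 9p = 2900.10.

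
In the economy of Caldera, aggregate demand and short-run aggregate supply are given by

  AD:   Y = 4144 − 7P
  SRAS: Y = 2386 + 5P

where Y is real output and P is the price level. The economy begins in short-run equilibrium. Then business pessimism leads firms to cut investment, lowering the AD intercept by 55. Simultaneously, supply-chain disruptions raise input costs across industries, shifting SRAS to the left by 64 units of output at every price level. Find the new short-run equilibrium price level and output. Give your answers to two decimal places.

After both shocks: AD is Y = 4089 − 7P and SRAS is Y = 2322 + 5P.
Setting them equal: 1767 = 12P, so P = 147.25.
Substituting into AD, Y = 3058.25.

P = 147.25, Y = 3058.25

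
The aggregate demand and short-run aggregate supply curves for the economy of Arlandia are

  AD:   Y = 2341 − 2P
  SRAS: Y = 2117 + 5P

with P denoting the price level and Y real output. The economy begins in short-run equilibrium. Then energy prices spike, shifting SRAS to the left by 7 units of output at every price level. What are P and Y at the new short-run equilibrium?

This is a negative supply shock: SRAS shifts left.
New SRAS: Y = 2110 + 5P.
Set AD = SRAS: 2341 − 2P = 2110 + 5P, so 231 = 7P and P = 33.
Y = 2341 − 2·33 = 2275.

P = 33, Y = 2275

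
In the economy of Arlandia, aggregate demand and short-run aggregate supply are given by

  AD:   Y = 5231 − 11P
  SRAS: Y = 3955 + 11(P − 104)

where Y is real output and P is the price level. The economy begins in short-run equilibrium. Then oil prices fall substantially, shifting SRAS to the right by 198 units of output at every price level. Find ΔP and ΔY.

This is a positive supply shock: SRAS shifts right.
New SRAS: Y = 3009 + 11P.
Set AD = SRAS: 5231 − 11P = 3009 + 11P, so 2222 = 22P and P = 101.
Y = 5231 − 11·101 = 4120.
Initially P = 110, Y = 4021, so ΔP = -9 and ΔY = +99.

ΔP = -9, ΔY = +99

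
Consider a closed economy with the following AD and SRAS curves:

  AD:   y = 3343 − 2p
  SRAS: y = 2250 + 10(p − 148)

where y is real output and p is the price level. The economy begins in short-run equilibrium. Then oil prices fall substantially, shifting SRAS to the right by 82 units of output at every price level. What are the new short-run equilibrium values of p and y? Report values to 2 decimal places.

p = 207.58, y = 2927.83

This is a positive supply shock: SRAS shifts right.
New SRAS: y = 852 + 10p.
Set AD = SRAS: 3343 − 2p = 852 + 10p, so 2491 = 12p and p = 207.58.
Substituting into AD, y = 2927.83.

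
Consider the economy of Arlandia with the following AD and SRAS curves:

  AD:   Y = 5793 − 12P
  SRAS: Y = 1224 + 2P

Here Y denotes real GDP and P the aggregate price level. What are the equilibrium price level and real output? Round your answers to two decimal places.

P = 326.36, Y = 1876.71

Set AD = SRAS: 5793 − 12P = 1224 + 2P, so 4569 = 14P and P = 326.36.
Substituting into AD, Y = 5793 − 12P = 1876.71.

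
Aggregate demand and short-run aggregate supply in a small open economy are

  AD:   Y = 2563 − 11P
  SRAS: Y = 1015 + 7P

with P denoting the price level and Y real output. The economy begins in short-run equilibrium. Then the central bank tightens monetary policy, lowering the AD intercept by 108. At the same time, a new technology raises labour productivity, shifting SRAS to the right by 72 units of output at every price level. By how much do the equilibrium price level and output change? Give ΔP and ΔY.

After both shocks: AD is Y = 2455 − 11P and SRAS is Y = 1087 + 7P.
Setting them equal: 1368 = 18P, so P = 76.
Y = 2455 − 11·76 = 1619.
Initially P = 86, Y = 1617, so ΔP = -10 and ΔY = +2.

ΔP = -10, ΔY = +2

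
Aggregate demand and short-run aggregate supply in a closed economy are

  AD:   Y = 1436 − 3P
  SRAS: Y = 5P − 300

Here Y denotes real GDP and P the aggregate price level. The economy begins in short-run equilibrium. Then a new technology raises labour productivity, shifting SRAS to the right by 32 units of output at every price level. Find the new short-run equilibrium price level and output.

This is a positive supply shock: SRAS shifts right.
New SRAS: Y = 5P − 268.
Set AD = SRAS: 1436 − 3P = 5P − 268, so 1704 = 8P and P = 213.
Y = 1436 − 3·213 = 797.

P = 213, Y = 797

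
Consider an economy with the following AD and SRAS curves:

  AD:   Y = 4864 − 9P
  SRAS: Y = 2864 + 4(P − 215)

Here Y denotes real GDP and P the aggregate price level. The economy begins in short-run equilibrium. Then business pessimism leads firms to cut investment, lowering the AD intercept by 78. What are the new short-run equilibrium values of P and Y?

This is a negative demand shock: AD shifts left.
New AD: Y = 4786 − 9P.
SRAS can be written Y = 2004 + 4P.
Set AD = SRAS: 4786 − 9P = 2004 + 4P, so 2782 = 13P and P = 214.
Y = 4786 − 9·214 = 2860.

P = 214, Y = 2860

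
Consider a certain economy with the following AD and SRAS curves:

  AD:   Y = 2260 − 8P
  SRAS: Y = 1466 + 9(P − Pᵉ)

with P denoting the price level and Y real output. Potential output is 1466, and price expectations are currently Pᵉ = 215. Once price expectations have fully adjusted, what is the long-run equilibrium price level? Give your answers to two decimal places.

Long-run P = 99.25

Short run: with Pᵉ = 215, SRAS is Y = 9P − 469. Setting AD = SRAS gives 2729 = 17P, so P = 160.53 and Y = 2260 − 8P = 975.76.
Output 975.76 is below potential 1466, so over time expected prices fall and SRAS shifts right until Y returns to 1466.
Long run: Y = 1466 on the AD curve gives 1466 = 2260 − 8P, so P = 99.25.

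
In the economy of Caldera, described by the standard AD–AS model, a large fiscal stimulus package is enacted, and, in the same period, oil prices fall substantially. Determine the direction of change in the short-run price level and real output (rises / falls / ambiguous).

Price level: ambiguous; output: rises

The first event is a positive demand shock: AD shifts right, which by itself pushes P up and Y up.
The second is a favourable supply shock: SRAS shifts right, which by itself pushes P down and Y up.
The two shocks push P in opposite directions, so the effect on P is ambiguous. Both shocks push Y up, so Y rises.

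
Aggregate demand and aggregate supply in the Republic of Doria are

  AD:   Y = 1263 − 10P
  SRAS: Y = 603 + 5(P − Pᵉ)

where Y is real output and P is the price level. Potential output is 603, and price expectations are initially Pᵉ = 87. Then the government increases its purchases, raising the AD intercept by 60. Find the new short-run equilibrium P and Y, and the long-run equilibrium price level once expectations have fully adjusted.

Short run: P = 77, Y = 553. Long run: P = 72.

AD shifts right: new AD is Y = 1323 − 10P. With Pᵉ = 87, SRAS is Y = 168 + 5P.
Short run: 1323 − 10P = 168 + 5P gives 1155 = 15P, so P = 77 and Y = 1323 − 10·77 = 553.
Y = 553 is below potential 603; expectations adjust and SRAS shifts right until Y = 603.
Long run: on the new AD curve, 603 = 1323 − 10P gives P = 72.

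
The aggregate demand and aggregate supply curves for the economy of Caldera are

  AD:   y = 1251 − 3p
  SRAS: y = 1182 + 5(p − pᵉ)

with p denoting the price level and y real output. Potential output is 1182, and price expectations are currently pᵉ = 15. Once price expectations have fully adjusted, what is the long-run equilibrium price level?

Short run: with pᵉ = 15, SRAS is y = 1107 + 5p. Setting AD = SRAS gives 144 = 8p, so p = 18 and y = 1251 − 3·18 = 1197.
Output 1197 is above potential 1182, so over time expected prices rise and SRAS shifts left until y returns to 1182.
Long run: y = 1182 on the AD curve gives 1182 = 1251 − 3p, so p = 23.

Long-run p = 23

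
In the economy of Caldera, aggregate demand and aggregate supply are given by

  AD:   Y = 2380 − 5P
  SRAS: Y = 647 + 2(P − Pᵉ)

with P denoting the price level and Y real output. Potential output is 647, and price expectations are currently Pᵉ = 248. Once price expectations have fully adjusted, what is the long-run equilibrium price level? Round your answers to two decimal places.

Long-run P = 346.60

Short run: with Pᵉ = 248, SRAS is Y = 151 + 2P. Setting AD = SRAS gives 2229 = 7P, so P = 318.43 and Y = 2380 − 5P = 787.86.
Output 787.86 is above potential 647, so over time expected prices rise and SRAS shifts left until Y returns to 647.
Long run: Y = 647 on the AD curve gives 647 = 2380 − 5P, so P = 346.60.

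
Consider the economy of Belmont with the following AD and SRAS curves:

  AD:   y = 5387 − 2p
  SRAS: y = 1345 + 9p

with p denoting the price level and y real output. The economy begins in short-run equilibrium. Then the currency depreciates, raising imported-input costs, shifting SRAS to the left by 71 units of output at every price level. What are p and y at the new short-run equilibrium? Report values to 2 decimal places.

p = 373.91, y = 4639.18

This is a negative supply shock: SRAS shifts left.
New SRAS: y = 1274 + 9p.
Set AD = SRAS: 5387 − 2p = 1274 + 9p, so 4113 = 11p and p = 373.91.
Substituting into AD, y = 4639.18.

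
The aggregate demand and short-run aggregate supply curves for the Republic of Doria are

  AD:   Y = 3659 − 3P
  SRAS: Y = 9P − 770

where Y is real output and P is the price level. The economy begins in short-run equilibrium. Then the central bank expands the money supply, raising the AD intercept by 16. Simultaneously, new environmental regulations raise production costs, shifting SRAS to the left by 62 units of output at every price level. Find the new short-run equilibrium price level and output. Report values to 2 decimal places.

After both shocks: AD is Y = 3675 − 3P and SRAS is Y = 9P − 832.
Setting them equal: 4507 = 12P, so P = 375.58.
Substituting into AD, Y = 2548.25.

P = 375.58, Y = 2548.25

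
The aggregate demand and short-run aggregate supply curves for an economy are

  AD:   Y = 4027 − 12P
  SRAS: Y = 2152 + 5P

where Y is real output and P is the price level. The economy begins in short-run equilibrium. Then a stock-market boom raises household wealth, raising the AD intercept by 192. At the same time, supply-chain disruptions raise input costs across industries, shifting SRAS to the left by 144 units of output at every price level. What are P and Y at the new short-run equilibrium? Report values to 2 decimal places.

P = 130.06, Y = 2658.29

After both shocks: AD is Y = 4219 − 12P and SRAS is Y = 2008 + 5P.
Setting them equal: 2211 = 17P, so P = 130.06.
Substituting into AD, Y = 2658.29.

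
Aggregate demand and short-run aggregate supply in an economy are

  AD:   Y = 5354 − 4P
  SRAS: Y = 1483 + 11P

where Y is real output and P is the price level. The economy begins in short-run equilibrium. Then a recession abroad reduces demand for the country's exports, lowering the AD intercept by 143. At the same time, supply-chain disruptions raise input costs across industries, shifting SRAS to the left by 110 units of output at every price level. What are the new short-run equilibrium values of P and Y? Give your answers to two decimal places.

P = 255.87, Y = 4187.53

After both shocks: AD is Y = 5211 − 4P and SRAS is Y = 1373 + 11P.
Setting them equal: 3838 = 15P, so P = 255.87.
Substituting into AD, Y = 4187.53.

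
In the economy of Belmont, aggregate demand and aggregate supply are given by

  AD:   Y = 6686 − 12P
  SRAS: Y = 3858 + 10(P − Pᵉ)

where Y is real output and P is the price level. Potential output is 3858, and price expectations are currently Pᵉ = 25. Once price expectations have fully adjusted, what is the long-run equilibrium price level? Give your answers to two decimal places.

Short run: with Pᵉ = 25, SRAS is Y = 3608 + 10P. Setting AD = SRAS gives 3078 = 22P, so P = 139.91 and Y = 6686 − 12P = 5007.09.
Output 5007.09 is above potential 3858, so over time expected prices rise and SRAS shifts left until Y returns to 3858.
Long run: Y = 3858 on the AD curve gives 3858 = 6686 − 12P, so P = 235.67.

Long-run P = 235.67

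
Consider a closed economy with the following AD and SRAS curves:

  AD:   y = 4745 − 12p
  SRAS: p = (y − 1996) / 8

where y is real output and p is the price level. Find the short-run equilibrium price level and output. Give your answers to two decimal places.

Rearrange SRAS to y = 1996 + 8p.
Set AD = SRAS: 4745 − 12p = 1996 + 8p, so 2749 = 20p and p = 137.45.
Substituting into AD, y = 4745 − 12p = 3095.60.

p = 137.45, y = 3095.60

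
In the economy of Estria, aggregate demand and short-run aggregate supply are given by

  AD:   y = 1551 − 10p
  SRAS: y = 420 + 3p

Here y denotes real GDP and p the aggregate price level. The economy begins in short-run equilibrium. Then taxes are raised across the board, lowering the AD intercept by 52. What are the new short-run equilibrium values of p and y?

This is a negative demand shock: AD shifts left.
New AD: y = 1499 − 10p.
Set AD = SRAS: 1499 − 10p = 420 + 3p, so 1079 = 13p and p = 83.
y = 1499 − 10·83 = 669.

p = 83, y = 669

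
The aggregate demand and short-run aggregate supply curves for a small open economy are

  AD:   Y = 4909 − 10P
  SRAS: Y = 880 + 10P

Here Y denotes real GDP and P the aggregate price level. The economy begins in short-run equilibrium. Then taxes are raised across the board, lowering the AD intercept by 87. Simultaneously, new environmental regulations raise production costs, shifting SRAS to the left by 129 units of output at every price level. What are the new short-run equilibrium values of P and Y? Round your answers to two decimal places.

After both shocks: AD is Y = 4822 − 10P and SRAS is Y = 751 + 10P.
Setting them equal: 4071 = 20P, so P = 203.55.
Substituting into AD, Y = 2786.50.

P = 203.55, Y = 2786.50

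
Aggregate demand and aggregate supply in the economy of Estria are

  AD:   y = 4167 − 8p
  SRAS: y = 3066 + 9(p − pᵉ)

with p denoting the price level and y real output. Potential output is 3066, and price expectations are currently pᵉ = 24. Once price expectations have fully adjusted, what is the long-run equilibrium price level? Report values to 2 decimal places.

Long-run p = 137.63

Short run: with pᵉ = 24, SRAS is y = 2850 + 9p. Setting AD = SRAS gives 1317 = 17p, so p = 77.47 and y = 4167 − 8p = 3547.24.
Output 3547.24 is above potential 3066, so over time expected prices rise and SRAS shifts left until y returns to 3066.
Long run: y = 3066 on the AD curve gives 3066 = 4167 − 8p, so p = 137.63.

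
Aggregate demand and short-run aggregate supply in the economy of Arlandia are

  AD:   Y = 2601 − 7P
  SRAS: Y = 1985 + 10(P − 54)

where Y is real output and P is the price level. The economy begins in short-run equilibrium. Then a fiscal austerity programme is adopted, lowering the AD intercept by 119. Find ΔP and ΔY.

ΔP = -7, ΔY = -70

This is a negative demand shock: AD shifts left.
New AD: Y = 2482 − 7P.
SRAS can be written Y = 1445 + 10P.
Set AD = SRAS: 2482 − 7P = 1445 + 10P, so 1037 = 17P and P = 61.
Y = 2482 − 7·61 = 2055.
Initially P = 68, Y = 2125, so ΔP = -7 and ΔY = -70.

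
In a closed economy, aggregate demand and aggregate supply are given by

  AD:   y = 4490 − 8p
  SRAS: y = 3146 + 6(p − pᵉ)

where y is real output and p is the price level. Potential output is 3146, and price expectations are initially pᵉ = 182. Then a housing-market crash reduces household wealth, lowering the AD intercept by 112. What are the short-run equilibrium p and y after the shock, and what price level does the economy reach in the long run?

AD shifts left: new AD is y = 4378 − 8p. With pᵉ = 182, SRAS is y = 2054 + 6p.
Short run: 4378 − 8p = 2054 + 6p gives 2324 = 14p, so p = 166 and y = 4378 − 8·166 = 3050.
y = 3050 is below potential 3146; expectations adjust and SRAS shifts right until y = 3146.
Long run: on the new AD curve, 3146 = 4378 − 8p gives p = 154.

Short run: p = 166, y = 3050. Long run: p = 154.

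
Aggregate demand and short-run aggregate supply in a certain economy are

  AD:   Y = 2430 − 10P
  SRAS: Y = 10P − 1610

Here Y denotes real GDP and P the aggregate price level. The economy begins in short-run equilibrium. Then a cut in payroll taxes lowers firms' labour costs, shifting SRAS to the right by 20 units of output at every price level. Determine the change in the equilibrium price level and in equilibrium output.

ΔP = -1, ΔY = +10

This is a positive supply shock: SRAS shifts right.
New SRAS: Y = 10P − 1590.
Set AD = SRAS: 2430 − 10P = 10P − 1590, so 4020 = 20P and P = 201.
Y = 2430 − 10·201 = 420.
Initially P = 202, Y = 410, so ΔP = -1 and ΔY = +10.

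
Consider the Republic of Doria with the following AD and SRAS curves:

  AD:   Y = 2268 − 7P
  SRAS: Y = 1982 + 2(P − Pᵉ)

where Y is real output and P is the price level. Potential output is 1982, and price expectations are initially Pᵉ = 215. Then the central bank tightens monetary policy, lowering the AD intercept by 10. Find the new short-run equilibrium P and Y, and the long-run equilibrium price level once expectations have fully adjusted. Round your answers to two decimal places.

Short run: P = 78.44, Y = 1708.89. Long run: P = 39.43.

AD shifts left: new AD is Y = 2258 − 7P. With Pᵉ = 215, SRAS is Y = 1552 + 2P.
Short run: 2258 − 7P = 1552 + 2P gives 706 = 9P, so P = 78.44 and Y = 2258 − 7P = 1708.89.
Y = 1708.89 is below potential 1982; expectations adjust and SRAS shifts right until Y = 1982.
Long run: on the new AD curve, 1982 = 2258 − 7P gives P = 39.43.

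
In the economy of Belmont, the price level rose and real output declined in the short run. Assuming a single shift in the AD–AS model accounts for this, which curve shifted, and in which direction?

SRAS shifted left

P rose and Y fell. An AD shift moves P and Y in the same direction; an SRAS shift moves them in opposite directions.
Here P and Y moved in opposite directions, so the SRAS curve shifted.
Since Y fell, SRAS shifted left.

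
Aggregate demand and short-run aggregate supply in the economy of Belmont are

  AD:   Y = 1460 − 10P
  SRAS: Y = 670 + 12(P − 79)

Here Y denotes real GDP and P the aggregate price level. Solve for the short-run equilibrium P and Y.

Write SRAS as Y = 670 + 12P − 948 = 12P − 278.
Set AD = SRAS: 1460 − 10P = 12P − 278, so 1738 = 22P and P = 79.
Then Y = 1460 − 10·79 = 670.

P = 79, Y = 670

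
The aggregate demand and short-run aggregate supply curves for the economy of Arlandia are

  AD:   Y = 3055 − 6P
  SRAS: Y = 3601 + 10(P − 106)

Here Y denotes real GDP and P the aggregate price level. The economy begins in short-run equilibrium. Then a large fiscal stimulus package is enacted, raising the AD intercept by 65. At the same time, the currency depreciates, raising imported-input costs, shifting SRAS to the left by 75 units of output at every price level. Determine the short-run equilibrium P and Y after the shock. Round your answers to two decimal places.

After both shocks: AD is Y = 3120 − 6P and SRAS is Y = 2466 + 10P.
Setting them equal: 654 = 16P, so P = 40.88.
Substituting into AD, Y = 2874.75.

P = 40.88, Y = 2874.75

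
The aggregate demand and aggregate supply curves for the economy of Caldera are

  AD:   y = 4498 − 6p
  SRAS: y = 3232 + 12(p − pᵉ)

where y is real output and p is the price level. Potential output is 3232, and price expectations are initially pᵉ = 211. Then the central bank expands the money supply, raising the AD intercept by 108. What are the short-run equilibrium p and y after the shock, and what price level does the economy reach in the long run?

Short run: p = 217, y = 3304. Long run: p = 229.

AD shifts right: new AD is y = 4606 − 6p. With pᵉ = 211, SRAS is y = 700 + 12p.
Short run: 4606 − 6p = 700 + 12p gives 3906 = 18p, so p = 217 and y = 4606 − 6·217 = 3304.
y = 3304 is above potential 3232; expectations adjust and SRAS shifts left until y = 3232.
Long run: on the new AD curve, 3232 = 4606 − 6p gives p = 229.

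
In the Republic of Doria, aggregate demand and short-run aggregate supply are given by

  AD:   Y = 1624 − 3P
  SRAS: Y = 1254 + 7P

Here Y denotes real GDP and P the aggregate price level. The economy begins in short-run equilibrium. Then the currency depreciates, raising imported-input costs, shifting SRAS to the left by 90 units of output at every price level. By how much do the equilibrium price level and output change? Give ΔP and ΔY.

This is a negative supply shock: SRAS shifts left.
New SRAS: Y = 1164 + 7P.
Set AD = SRAS: 1624 − 3P = 1164 + 7P, so 460 = 10P and P = 46.
Y = 1624 − 3·46 = 1486.
Initially P = 37, Y = 1513, so ΔP = +9 and ΔY = -27.

ΔP = +9, ΔY = -27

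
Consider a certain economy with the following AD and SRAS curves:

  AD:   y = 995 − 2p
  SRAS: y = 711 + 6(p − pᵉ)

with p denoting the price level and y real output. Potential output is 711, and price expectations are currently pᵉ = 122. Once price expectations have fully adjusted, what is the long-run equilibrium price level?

Short run: with pᵉ = 122, SRAS is y = 6p − 21. Setting AD = SRAS gives 1016 = 8p, so p = 127 and y = 995 − 2·127 = 741.
Output 741 is above potential 711, so over time expected prices rise and SRAS shifts left until y returns to 711.
Long run: y = 711 on the AD curve gives 711 = 995 − 2p, so p = 142.

Long-run p = 142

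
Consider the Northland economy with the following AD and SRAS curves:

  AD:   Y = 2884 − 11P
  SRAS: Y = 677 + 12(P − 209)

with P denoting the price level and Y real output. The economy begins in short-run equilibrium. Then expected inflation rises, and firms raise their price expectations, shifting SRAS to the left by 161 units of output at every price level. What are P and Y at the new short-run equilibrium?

This is a negative supply shock: SRAS shifts left.
New SRAS: Y = 12P − 1992.
Set AD = SRAS: 2884 − 11P = 12P − 1992, so 4876 = 23P and P = 212.
Y = 2884 − 11·212 = 552.

P = 212, Y = 552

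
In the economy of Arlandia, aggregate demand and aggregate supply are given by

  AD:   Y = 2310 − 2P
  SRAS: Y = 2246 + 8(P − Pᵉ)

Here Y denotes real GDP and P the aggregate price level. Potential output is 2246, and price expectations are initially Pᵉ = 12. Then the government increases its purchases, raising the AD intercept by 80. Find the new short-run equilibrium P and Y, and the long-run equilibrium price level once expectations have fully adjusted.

Short run: P = 24, Y = 2342. Long run: P = 72.

AD shifts right: new AD is Y = 2390 − 2P. With Pᵉ = 12, SRAS is Y = 2150 + 8P.
Short run: 2390 − 2P = 2150 + 8P gives 240 = 10P, so P = 24 and Y = 2390 − 2·24 = 2342.
Y = 2342 is above potential 2246; expectations adjust and SRAS shifts left until Y = 2246.
Long run: on the new AD curve, 2246 = 2390 − 2P gives P = 72.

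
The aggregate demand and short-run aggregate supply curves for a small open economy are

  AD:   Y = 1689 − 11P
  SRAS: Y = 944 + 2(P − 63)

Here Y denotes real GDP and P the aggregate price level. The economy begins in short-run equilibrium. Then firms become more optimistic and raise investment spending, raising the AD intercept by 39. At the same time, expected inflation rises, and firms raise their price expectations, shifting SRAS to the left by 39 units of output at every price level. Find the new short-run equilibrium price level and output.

P = 73, Y = 925

After both shocks: AD is Y = 1728 − 11P and SRAS is Y = 779 + 2P.
Setting them equal: 949 = 13P, so P = 73.
Y = 1728 − 11·73 = 925.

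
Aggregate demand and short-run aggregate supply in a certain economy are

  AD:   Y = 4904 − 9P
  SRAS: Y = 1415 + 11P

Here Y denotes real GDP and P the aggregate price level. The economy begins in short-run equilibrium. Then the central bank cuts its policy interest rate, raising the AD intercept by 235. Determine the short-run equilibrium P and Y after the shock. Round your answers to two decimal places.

P = 186.20, Y = 3463.20

This is a positive demand shock: AD shifts right.
New AD: Y = 5139 − 9P.
Set AD = SRAS: 5139 − 9P = 1415 + 11P, so 3724 = 20P and P = 186.20.
Substituting into AD, Y = 3463.20.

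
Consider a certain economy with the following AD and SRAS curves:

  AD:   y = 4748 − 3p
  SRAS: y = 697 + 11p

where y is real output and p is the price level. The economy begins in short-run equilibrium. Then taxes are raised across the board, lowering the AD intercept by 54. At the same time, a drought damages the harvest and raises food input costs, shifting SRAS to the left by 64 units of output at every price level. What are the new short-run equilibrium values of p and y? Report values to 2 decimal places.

After both shocks: AD is y = 4694 − 3p and SRAS is y = 633 + 11p.
Setting them equal: 4061 = 14p, so p = 290.07.
Substituting into AD, y = 3823.79.

p = 290.07, y = 3823.79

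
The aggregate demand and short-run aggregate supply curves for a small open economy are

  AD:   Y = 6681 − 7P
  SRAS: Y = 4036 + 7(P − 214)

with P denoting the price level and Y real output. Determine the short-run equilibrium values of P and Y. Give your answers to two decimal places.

P = 295.93, Y = 4609.50

Write SRAS as Y = 4036 + 7P − 1498 = 2538 + 7P.
Set AD = SRAS: 6681 − 7P = 2538 + 7P, so 4143 = 14P and P = 295.93.
Substituting into AD, Y = 6681 − 7P = 4609.50.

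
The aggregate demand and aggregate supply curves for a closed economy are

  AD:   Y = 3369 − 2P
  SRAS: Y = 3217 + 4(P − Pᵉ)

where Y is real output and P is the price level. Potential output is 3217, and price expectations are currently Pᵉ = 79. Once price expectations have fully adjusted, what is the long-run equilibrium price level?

Short run: with Pᵉ = 79, SRAS is Y = 2901 + 4P. Setting AD = SRAS gives 468 = 6P, so P = 78 and Y = 3369 − 2·78 = 3213.
Output 3213 is below potential 3217, so over time expected prices fall and SRAS shifts right until Y returns to 3217.
Long run: Y = 3217 on the AD curve gives 3217 = 3369 − 2P, so P = 76.

Long-run P = 76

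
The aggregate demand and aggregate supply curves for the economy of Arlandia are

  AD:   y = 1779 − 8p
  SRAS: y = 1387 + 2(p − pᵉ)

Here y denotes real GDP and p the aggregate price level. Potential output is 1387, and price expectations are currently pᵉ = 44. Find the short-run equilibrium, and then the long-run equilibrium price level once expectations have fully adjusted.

Short run: p = 48, y = 1395. Long run: p = 49.

Short run: with pᵉ = 44, SRAS is y = 1299 + 2p. Setting AD = SRAS gives 480 = 10p, so p = 48 and y = 1779 − 8·48 = 1395.
Output 1395 is above potential 1387, so over time expected prices rise and SRAS shifts left until y returns to 1387.
Long run: y = 1387 on the AD curve gives 1387 = 1779 − 8p, so p = 49.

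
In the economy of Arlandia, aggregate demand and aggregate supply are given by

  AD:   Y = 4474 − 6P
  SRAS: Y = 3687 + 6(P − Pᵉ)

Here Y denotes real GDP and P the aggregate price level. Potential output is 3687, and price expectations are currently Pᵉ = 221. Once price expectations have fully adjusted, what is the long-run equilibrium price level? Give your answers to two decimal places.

Long-run P = 131.17

Short run: with Pᵉ = 221, SRAS is Y = 2361 + 6P. Setting AD = SRAS gives 2113 = 12P, so P = 176.08 and Y = 4474 − 6P = 3417.50.
Output 3417.50 is below potential 3687, so over time expected prices fall and SRAS shifts right until Y returns to 3687.
Long run: Y = 3687 on the AD curve gives 3687 = 4474 − 6P, so P = 131.17.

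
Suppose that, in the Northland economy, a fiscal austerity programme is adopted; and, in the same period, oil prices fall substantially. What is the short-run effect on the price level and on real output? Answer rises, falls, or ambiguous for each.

The first event is a negative demand shock: AD shifts left, which by itself pushes P down and Y down.
The second is a favourable supply shock: SRAS shifts right, which by itself pushes P down and Y up.
Both shocks push P down, so P falls. The two shocks push Y in opposite directions, so the effect on Y is ambiguous.

Price level: falls; output: ambiguous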